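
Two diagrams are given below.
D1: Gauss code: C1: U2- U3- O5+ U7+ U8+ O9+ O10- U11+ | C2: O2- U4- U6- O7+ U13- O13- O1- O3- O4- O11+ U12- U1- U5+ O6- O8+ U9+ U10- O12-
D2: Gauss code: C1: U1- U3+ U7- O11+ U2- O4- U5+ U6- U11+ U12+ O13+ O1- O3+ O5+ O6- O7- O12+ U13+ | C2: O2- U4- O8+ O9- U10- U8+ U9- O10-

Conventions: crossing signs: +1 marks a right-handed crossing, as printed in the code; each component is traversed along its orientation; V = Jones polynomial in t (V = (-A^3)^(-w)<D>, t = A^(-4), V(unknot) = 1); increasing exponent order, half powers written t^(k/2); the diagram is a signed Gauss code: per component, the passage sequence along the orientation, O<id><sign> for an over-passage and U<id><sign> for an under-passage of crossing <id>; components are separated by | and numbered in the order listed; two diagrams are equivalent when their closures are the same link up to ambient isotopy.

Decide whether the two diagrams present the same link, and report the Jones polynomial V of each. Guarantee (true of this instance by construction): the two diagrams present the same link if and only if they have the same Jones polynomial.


equivalent: no
D1 (bracket A^-15 + 2A^-7 - A^-3 + A - A^5; 13 crossings at w = -3): V = t^(-7/2) - t^(-5/2) + t^(-3/2) - 2t^(-1/2) - t^(3/2)
V(D2) = -t^(-5/2) - t^(-1/2)  [13 crossings, <D> = A^-1 + A^7, w = -1]
observation: V(t) takes 2 values over 2 diagrams, fixing the grouping


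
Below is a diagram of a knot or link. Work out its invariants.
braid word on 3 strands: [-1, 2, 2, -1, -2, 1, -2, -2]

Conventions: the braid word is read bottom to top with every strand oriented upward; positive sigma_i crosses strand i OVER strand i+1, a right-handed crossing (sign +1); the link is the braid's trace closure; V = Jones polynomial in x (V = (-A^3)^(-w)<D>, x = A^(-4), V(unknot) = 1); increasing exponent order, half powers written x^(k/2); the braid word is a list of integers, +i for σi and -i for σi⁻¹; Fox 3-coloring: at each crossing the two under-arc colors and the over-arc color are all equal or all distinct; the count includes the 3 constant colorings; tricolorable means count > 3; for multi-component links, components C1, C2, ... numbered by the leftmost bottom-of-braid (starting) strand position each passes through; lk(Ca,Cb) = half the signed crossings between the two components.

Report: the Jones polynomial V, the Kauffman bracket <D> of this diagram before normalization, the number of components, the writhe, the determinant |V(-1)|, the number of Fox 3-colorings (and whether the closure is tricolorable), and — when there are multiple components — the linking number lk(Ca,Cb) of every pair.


V = -x^-5 + x^-4 - x^-3 + 2x^-2 - x^-1 + 2 - x
<D> = -A^-10 + 2A^-6 - A^-2 + 2A^2 - A^6 + A^10 - A^14 (w = -2)
1 component over 8 crossings, w = -2
9 Fox colorings among 3^8, |V(-1)| = 9: tricolorable
why: w = -2 shifts under R1 moves; the (-A^3)^(2) factor cancels that in V


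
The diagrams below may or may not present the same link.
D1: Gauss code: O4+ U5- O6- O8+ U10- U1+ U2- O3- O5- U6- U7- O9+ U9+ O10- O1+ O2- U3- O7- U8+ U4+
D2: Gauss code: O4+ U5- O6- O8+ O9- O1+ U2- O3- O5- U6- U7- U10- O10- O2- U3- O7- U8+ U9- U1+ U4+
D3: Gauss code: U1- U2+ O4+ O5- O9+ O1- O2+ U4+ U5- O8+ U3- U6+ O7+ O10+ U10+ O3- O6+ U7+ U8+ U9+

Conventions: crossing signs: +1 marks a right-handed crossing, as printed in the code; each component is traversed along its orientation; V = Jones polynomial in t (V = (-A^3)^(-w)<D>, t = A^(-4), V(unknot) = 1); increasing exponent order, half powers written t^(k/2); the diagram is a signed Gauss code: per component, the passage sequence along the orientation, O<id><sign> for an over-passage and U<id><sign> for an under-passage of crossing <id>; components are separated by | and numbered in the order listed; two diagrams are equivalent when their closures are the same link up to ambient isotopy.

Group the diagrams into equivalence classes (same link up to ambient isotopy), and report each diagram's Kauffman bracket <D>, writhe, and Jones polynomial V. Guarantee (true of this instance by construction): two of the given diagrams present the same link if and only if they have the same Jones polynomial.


equivalence classes: {D1, D2} | {D3}
D1 (bracket A^-2 - A^2 + 2A^6 - A^10 + A^14 - A^18; 10 crossings at w = -2): V = -t^-6 + t^-5 - t^-4 + 2t^-3 - t^-2 + t^-1
V(D2) = -t^-6 + t^-5 - t^-4 + 2t^-3 - t^-2 + t^-1  (w -4, c 10, <D> = A^-8 - A^-4 + 2 - A^4 + A^8 - A^12)
D3 (bracket A^12; 10 crossings at w = +4): V = 1
key observation: comparing 3 Jones polynomials yields 2 groups


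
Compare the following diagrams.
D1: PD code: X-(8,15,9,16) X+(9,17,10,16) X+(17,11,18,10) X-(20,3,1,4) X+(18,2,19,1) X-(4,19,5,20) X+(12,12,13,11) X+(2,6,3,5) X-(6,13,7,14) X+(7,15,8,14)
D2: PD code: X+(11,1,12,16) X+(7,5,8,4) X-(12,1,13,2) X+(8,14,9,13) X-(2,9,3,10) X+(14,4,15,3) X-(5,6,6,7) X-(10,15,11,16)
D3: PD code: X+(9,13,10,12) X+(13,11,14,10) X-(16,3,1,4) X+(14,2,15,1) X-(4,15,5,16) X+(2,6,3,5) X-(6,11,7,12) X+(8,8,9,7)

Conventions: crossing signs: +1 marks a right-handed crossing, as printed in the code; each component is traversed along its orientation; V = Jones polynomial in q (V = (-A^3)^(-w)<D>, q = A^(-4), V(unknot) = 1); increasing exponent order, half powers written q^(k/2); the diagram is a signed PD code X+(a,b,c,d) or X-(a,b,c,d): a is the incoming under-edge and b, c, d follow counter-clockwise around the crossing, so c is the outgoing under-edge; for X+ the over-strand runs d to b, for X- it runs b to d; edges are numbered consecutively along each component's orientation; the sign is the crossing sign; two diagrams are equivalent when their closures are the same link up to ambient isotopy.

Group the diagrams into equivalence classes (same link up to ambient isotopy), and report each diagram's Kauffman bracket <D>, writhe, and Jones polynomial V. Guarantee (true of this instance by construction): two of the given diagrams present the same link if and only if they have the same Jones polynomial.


grouping into links: {D1, D2, D3}
V(D1) = q^-2 - q^-1 + 1 - q + q^2  (w +2, c 10, <D> = A^-2 - A^2 + A^6 - A^10 + A^14)
V(D2) = q^-2 - q^-1 + 1 - q + q^2  [8 crossings, <D> = A^-8 - A^-4 + 1 - A^4 + A^8, w = 0]
D3 (bracket A^-2 - A^2 + A^6 - A^10 + A^14; 8 crossings at w = +2): V = q^-2 - q^-1 + 1 - q + q^2
why: all 3 diagrams share one V(q), hence one class


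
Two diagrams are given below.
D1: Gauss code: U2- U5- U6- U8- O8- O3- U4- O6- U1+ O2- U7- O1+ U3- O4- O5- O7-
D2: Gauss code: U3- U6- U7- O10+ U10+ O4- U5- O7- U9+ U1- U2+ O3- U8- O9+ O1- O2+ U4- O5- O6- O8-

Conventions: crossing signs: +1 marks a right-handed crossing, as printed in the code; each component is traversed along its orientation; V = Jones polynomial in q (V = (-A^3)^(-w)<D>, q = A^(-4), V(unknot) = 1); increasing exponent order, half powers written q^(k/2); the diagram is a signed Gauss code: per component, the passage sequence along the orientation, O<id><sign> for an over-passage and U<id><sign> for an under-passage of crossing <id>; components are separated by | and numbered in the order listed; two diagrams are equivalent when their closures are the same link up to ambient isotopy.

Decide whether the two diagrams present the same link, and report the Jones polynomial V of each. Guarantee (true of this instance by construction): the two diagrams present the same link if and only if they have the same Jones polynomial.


equivalent: yes
V(D1) = -q^-6 + q^-5 - q^-4 + 2q^-3 - q^-2 + q^-1  (w -6, c 8, <D> = A^-14 - A^-10 + 2A^-6 - A^-2 + A^2 - A^6)
V(D2) = -q^-6 + q^-5 - q^-4 + 2q^-3 - q^-2 + q^-1  (w -4, c 10, <D> = A^-8 - A^-4 + 2 - A^4 + A^8 - A^12)
why: from 8 to 10 crossings by R-moves: one link, two diagrams


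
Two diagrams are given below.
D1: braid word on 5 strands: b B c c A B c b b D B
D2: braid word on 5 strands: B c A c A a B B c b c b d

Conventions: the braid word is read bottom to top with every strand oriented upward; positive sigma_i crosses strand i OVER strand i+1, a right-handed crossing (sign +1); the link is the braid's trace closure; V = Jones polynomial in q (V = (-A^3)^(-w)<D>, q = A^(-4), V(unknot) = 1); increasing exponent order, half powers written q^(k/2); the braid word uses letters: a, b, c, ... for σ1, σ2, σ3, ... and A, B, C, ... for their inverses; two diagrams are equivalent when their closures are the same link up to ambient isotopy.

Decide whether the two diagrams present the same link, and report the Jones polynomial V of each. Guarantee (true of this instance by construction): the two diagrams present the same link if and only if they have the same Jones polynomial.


same link: yes
V(D1) = -q^(1/2) - q^(5/2)  [11 crossings, <D> = A^-7 + A, w = +1]
D2 (bracket A^-1 + A^7; 13 crossings at w = +3): V = -q^(1/2) - q^(5/2)
note: Markov moves rewrite D1 (11 crossings) into D2 (13)


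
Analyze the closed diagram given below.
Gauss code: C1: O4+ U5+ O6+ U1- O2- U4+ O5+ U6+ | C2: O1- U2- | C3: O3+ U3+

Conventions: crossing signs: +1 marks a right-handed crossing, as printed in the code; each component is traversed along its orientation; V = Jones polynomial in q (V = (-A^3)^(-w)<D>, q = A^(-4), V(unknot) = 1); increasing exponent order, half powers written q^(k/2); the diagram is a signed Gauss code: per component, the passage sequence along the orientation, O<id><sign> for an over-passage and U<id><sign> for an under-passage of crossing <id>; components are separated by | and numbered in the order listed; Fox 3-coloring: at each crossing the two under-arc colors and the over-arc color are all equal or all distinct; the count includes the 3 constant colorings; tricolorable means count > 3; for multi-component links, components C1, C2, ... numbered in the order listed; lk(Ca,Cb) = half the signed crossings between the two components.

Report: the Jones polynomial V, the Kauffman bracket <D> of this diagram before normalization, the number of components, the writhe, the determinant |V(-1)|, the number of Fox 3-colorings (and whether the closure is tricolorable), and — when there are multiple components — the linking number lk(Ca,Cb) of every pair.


V = q^-2 + q^-1 + 2 + q - q^4
<D> = -A^-10 + A^2 + 2A^6 + A^10 + A^14 (w = +2)
3 components over 6 crossings, w = +2
lk(C1,C2): -1
lk(C1,C3) = 0
linking number lk(C2,C3) = 0
27 Fox colorings among 3^6, |V(-1)| = 0: tricolorable
why: w = +2 shifts under R1 moves; the (-A^3)^(-2) factor cancels that in V


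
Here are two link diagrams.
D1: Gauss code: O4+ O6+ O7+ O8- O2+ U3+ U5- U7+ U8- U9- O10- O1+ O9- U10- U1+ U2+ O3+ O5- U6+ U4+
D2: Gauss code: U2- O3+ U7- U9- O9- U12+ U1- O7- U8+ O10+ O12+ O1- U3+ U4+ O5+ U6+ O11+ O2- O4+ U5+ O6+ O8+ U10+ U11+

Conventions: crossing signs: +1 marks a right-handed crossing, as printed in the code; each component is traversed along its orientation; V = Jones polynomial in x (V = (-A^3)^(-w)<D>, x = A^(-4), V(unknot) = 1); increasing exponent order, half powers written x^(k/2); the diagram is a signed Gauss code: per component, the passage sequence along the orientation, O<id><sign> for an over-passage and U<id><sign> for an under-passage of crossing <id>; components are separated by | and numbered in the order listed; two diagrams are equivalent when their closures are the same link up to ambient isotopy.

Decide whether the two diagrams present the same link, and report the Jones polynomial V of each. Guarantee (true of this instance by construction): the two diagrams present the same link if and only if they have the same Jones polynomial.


equivalent: no
D1 (bracket A^6; 10 crossings at w = +2): V = 1
D2 (bracket A^-20 - 2A^-16 + A^-12 - 2A^-8 + 2A^-4 + A^4; 12 crossings at w = +4): V = x^2 + 2x^4 - 2x^5 + x^6 - 2x^7 + x^8
key observation: 2 classes among 2 diagrams; unequal V(x) rules out equality


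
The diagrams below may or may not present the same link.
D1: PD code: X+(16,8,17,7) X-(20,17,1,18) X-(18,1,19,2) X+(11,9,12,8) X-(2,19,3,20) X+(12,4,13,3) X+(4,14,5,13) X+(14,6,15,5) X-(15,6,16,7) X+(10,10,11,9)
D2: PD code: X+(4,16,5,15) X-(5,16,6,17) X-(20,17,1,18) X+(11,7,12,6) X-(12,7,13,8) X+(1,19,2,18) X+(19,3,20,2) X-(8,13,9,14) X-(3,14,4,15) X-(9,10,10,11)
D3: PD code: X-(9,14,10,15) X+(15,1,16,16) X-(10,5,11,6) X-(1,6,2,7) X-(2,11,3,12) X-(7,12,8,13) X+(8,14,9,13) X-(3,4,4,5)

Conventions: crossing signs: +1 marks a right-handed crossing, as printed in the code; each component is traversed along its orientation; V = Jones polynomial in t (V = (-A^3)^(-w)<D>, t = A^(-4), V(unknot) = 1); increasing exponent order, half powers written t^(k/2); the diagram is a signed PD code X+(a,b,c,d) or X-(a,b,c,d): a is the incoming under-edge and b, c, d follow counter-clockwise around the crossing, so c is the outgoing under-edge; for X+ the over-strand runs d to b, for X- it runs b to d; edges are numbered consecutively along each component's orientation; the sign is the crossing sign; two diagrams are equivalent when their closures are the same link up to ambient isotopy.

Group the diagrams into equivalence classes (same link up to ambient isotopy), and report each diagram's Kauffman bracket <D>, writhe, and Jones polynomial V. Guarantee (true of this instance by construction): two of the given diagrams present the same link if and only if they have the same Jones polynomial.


equivalence classes: {D1} | {D2} | {D3}
D1 (bracket -A^-6 + A^-2 - A^2 + 3A^6 - A^10 + A^14 - A^18; 10 crossings at w = +2): V = -t^-3 + t^-2 - t^-1 + 3 - t + t^2 - t^3
V(D2) = 1  [10 crossings, <D> = A^-6, w = -2]
V(D3) = -t^-4 + t^-3 + t^-1  [8 crossings, <D> = A^-8 + 1 - A^4, w = -4]
key observation: comparing 3 Jones polynomials yields 3 groups


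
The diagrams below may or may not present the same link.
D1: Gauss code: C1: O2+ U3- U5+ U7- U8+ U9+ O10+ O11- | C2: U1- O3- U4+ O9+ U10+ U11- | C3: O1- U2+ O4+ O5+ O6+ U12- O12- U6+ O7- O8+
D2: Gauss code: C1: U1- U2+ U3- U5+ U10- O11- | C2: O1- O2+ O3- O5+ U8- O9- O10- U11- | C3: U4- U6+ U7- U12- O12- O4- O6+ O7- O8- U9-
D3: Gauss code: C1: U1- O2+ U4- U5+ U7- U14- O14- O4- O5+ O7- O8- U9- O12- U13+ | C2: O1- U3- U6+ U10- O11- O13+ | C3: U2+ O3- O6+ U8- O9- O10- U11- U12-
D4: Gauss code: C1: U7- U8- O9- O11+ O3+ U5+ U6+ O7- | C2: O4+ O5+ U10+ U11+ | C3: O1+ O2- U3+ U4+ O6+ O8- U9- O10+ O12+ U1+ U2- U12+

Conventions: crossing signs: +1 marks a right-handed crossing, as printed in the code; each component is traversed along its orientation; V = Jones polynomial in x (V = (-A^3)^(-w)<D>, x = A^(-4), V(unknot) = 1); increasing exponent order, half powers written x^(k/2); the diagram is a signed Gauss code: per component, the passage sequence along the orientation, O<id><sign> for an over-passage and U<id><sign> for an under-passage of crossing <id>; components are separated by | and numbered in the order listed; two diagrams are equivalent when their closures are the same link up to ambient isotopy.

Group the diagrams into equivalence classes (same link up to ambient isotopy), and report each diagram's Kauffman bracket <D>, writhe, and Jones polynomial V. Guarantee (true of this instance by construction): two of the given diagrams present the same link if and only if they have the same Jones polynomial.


classes: {D1} | {D2, D3} | {D4}
V(D1) = 1 + x + x^2 + x^3  [12 crossings, <D> = A^-6 + A^-2 + A^2 + A^6, w = +2]
V(D2) = x^-5 + 2x^-3 + x^-1  (w -6, c 12, <D> = A^-14 + 2A^-6 + A^2)
V(D3) = x^-5 + 2x^-3 + x^-1  (w -6, c 14, <D> = A^-14 + 2A^-6 + A^2)
D4 (bracket A^-8 + 2 + A^8; 12 crossings at w = +4): V = x + 2x^3 + x^5
insight: V(x) takes 3 values over 4 diagrams, fixing the grouping


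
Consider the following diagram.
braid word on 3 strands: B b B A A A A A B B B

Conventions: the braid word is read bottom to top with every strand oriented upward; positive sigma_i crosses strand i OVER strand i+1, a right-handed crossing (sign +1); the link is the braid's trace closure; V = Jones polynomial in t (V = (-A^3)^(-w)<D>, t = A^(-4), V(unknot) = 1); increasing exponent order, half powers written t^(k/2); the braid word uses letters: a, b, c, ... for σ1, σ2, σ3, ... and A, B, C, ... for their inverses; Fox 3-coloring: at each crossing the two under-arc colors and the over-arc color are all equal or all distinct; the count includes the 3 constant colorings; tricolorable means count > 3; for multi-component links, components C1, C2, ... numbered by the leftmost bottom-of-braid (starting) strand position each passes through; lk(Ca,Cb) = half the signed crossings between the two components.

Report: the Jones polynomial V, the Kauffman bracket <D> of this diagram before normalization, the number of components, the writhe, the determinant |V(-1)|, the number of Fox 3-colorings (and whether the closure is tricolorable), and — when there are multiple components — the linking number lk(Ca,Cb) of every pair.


V = t^(-25/2) - 2t^(-23/2) + 3t^(-21/2) - 3t^(-19/2) + 3t^(-17/2) - 3t^(-15/2) + 2t^(-13/2) - 2t^(-11/2) - t^(-7/2)
<D> = A^-13 + 2A^-5 - 2A^-1 + 3A^3 - 3A^7 + 3A^11 - 3A^15 + 2A^19 - A^23 (w = -9)
2 components over 11 crossings, w = -9
lk(C1,C2): -2
3 Fox colorings among 3^11, |V(-1)| = 20: not tricolorable
why: inverse pairs cancel, leaving σ2⁻¹ σ1⁻¹ σ1⁻¹ σ1⁻¹ σ1⁻¹ σ1⁻¹ σ2⁻¹ σ2⁻¹ σ2⁻¹


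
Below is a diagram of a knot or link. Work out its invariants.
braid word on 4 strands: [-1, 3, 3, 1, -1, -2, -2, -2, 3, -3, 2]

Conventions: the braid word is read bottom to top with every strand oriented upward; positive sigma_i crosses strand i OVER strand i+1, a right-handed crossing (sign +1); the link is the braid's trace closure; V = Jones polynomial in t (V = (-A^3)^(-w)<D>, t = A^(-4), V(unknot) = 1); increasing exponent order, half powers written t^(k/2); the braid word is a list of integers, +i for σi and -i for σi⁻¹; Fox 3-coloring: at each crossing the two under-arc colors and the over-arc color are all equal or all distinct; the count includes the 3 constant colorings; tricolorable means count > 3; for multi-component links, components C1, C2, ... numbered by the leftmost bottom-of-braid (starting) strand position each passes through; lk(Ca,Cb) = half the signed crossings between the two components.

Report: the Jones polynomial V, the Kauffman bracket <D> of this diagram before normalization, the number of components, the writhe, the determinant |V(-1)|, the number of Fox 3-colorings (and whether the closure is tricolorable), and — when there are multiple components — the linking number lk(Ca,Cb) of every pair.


V = t^-2 + 2 + t^2
<D> = -A^-11 - 2A^-3 - A^5 (w = -1)
3 components over 11 crossings, w = -1
lk(C1,C2): -1
lk(C1,C3) = 0
linking number lk(C2,C3) = +1
3 Fox colorings among 3^11, |V(-1)| = 4: not tricolorable
why: free reduction leaves σ1⁻¹ σ3 σ3 σ2⁻¹ σ2⁻¹ of the original 11 letters


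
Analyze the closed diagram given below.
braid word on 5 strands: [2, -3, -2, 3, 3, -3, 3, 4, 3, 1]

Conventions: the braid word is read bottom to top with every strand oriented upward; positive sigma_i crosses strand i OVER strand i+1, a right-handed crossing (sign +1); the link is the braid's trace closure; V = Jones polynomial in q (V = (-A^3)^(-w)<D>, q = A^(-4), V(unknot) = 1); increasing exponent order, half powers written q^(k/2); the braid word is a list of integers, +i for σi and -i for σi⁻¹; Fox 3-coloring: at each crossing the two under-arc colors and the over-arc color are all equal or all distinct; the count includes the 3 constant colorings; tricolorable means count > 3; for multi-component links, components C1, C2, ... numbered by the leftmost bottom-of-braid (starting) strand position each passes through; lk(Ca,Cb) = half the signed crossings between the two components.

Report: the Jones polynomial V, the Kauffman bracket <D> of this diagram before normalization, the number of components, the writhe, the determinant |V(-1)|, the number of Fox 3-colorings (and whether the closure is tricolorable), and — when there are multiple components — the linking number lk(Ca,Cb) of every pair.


V(q) = q + q^3 - q^4
bracket: -A^-4 + 1 + A^8, w = +4
1 component, writhe +4, over 10 crossings
det 3, colorings 9 of 3^10 — tricolorable
observation: w = +4 (over 10 crossings) is diagram-only; (-A^3)^(-4) removes it from V


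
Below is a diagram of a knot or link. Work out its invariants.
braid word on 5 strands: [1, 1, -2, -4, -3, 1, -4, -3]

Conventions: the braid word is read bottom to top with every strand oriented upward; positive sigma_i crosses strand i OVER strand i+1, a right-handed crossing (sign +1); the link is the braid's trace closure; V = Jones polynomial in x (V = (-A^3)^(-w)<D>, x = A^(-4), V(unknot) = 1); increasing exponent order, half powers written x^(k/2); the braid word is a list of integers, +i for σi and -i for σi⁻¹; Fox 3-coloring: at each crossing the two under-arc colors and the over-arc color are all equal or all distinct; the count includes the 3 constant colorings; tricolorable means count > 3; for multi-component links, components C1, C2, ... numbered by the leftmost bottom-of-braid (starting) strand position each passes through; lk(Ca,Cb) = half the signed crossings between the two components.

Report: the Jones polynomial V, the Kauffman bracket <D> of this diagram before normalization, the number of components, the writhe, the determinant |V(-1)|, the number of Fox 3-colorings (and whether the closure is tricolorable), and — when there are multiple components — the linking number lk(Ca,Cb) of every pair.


Jones polynomial: V(x) = -x^-3 + x^-2 - x^-1 + 3 - x + x^2 - x^3
<D> = -A^-18 + A^-14 - A^-10 + 3A^-6 - A^-2 + A^2 - A^6; writhe -2
components 1, writhe -2 (8 crossings)
3-colorings: 27 of 3^8, det 9 — tricolorable
note: palindromic: swapping x for 1/x fixes V


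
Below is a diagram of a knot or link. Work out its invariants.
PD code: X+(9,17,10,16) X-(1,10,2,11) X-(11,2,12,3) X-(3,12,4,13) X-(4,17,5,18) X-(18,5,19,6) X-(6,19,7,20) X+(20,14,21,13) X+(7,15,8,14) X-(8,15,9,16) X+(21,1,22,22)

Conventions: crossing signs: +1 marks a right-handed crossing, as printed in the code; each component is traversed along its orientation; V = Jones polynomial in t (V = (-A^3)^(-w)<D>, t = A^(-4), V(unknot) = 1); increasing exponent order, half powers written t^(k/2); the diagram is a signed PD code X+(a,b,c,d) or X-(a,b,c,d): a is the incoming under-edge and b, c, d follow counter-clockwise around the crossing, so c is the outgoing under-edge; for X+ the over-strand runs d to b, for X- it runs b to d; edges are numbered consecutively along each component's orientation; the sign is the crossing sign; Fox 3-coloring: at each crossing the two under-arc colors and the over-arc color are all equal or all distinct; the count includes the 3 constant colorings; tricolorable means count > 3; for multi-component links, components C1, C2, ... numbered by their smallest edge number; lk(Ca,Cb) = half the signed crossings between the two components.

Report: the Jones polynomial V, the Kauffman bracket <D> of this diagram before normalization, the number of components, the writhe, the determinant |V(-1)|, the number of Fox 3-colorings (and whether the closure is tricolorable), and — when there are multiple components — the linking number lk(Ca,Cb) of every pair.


V(t) = -t^-7 + t^-6 - t^-5 + t^-4 + t^-2
bracket: -A^-1 - A^7 + A^11 - A^15 + A^19, w = -3
1 component, writhe -3, over 11 crossings
det 5, colorings 3 of 3^11 — not tricolorable
observation: w = -3 (over 11 crossings) is diagram-only; (-A^3)^(3) removes it from V


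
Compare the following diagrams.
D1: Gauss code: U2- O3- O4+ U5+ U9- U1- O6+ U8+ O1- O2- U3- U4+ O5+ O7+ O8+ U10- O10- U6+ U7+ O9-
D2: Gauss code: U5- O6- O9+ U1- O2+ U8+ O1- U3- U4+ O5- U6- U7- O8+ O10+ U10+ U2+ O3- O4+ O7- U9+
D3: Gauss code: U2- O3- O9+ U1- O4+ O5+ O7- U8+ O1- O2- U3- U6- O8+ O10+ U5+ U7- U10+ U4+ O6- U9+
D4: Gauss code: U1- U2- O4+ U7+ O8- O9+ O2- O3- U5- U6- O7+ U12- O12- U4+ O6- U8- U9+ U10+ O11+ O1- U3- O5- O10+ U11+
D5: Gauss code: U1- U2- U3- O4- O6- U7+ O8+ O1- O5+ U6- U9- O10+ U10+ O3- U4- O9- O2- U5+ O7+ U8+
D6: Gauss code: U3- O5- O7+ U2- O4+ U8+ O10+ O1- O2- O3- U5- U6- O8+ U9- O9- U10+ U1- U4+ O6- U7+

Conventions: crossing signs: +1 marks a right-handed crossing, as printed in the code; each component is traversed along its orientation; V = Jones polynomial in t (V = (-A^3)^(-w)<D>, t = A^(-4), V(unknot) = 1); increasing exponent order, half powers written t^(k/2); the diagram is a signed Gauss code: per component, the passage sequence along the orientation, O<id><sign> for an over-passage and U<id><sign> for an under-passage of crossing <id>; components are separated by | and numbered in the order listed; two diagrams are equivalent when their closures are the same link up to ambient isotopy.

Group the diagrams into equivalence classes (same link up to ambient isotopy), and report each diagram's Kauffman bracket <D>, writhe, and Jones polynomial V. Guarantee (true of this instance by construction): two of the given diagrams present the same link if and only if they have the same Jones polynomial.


classes: {D1} | {D2, D3, D4, D6} | {D5}
V(D1) = 1  [10 crossings, <D> = 1, w = 0]
V(D2) = t^-4 - t^-3 + t^-2 - 2t^-1 + 2 - t + t^2  [10 crossings, <D> = A^-8 - A^-4 + 2 - 2A^4 + A^8 - A^12 + A^16, w = 0]
V(D3) = t^-4 - t^-3 + t^-2 - 2t^-1 + 2 - t + t^2  [10 crossings, <D> = A^-8 - A^-4 + 2 - 2A^4 + A^8 - A^12 + A^16, w = 0]
V(D4) = t^-4 - t^-3 + t^-2 - 2t^-1 + 2 - t + t^2  (w -2, c 12, <D> = A^-14 - A^-10 + 2A^-6 - 2A^-2 + A^2 - A^6 + A^10)
D5 (bracket A^-10 - A^-6 + 2A^-2 - 2A^2 + 2A^6 - 2A^10 + A^14; 10 crossings at w = -2): V = t^-5 - 2t^-4 + 2t^-3 - 2t^-2 + 2t^-1 - 1 + t
V(D6) = t^-4 - t^-3 + t^-2 - 2t^-1 + 2 - t + t^2  [10 crossings, <D> = A^-14 - A^-10 + 2A^-6 - 2A^-2 + A^2 - A^6 + A^10, w = -2]
note: 3 values of V(t) split the 6 diagrams


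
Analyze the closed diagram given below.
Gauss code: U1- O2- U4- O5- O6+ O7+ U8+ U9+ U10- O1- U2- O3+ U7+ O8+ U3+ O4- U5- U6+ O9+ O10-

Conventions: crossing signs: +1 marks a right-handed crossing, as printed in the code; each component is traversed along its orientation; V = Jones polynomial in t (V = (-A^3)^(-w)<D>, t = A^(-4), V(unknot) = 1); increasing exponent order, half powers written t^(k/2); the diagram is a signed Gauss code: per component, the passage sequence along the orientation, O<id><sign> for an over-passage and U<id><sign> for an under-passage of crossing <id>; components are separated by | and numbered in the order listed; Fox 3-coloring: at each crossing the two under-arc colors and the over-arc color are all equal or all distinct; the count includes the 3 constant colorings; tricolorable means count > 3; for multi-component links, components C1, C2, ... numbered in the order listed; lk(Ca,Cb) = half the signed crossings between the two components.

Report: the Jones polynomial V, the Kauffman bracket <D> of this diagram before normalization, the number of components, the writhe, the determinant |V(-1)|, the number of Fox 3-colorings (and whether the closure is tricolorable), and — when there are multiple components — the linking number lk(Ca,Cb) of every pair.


V = -t^-3 + 2t^-2 - 2t^-1 + 3 - 2t + 2t^2 - t^3
<D> = -A^-12 + 2A^-8 - 2A^-4 + 3 - 2A^4 + 2A^8 - A^12 (w = 0)
1 component over 10 crossings, w = 0
3 Fox colorings among 3^10, |V(-1)| = 13: not tricolorable
why: det 13 = |V(-1)|; not divisible by 3, so not tricolorable


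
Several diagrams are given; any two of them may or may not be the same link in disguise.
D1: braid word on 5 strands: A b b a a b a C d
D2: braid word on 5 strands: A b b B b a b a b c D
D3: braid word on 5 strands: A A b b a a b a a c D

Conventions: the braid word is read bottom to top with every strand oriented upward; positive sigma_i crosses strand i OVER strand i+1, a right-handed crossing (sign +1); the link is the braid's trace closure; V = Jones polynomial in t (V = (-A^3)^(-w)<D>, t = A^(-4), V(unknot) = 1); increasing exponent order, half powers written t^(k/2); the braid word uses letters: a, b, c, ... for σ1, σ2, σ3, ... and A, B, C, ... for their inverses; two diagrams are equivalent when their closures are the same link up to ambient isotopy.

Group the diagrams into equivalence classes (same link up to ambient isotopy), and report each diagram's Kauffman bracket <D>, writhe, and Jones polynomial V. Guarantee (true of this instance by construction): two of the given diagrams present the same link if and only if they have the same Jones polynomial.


grouping into links: {D1, D2, D3}
V(D1) = -t^(3/2) - 2t^(7/2) + t^(9/2) - t^(11/2) + t^(13/2)  (w +5, c 9, <D> = -A^-11 + A^-7 - A^-3 + 2A + A^9)
V(D2) = -t^(3/2) - 2t^(7/2) + t^(9/2) - t^(11/2) + t^(13/2)  [11 crossings, <D> = -A^-11 + A^-7 - A^-3 + 2A + A^9, w = +5]
D3 (bracket -A^-11 + A^-7 - A^-3 + 2A + A^9; 11 crossings at w = +5): V = -t^(3/2) - 2t^(7/2) + t^(9/2) - t^(11/2) + t^(13/2)
why: one V(t) for all 3 diagrams — one class (guaranteed)


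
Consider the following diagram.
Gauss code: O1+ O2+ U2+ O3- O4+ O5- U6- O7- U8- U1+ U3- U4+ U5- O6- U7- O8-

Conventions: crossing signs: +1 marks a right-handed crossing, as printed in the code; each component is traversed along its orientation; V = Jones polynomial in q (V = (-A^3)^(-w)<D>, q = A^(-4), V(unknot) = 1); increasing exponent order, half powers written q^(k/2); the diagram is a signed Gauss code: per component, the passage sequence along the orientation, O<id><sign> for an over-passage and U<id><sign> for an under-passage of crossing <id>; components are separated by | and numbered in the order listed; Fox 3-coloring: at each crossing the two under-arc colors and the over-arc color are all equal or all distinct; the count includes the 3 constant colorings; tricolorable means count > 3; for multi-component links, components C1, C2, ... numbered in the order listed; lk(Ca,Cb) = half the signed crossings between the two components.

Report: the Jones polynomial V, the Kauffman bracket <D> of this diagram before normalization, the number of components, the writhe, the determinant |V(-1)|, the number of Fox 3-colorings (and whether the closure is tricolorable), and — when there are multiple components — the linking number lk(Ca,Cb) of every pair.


V = -q^-4 + q^-3 + q^-1
<D> = A^-2 + A^6 - A^10 (w = -2)
1 component over 8 crossings, w = -2
9 Fox colorings among 3^8, |V(-1)| = 3: tricolorable
why: w = -2 shifts under R1 moves; the (-A^3)^(2) factor cancels that in V


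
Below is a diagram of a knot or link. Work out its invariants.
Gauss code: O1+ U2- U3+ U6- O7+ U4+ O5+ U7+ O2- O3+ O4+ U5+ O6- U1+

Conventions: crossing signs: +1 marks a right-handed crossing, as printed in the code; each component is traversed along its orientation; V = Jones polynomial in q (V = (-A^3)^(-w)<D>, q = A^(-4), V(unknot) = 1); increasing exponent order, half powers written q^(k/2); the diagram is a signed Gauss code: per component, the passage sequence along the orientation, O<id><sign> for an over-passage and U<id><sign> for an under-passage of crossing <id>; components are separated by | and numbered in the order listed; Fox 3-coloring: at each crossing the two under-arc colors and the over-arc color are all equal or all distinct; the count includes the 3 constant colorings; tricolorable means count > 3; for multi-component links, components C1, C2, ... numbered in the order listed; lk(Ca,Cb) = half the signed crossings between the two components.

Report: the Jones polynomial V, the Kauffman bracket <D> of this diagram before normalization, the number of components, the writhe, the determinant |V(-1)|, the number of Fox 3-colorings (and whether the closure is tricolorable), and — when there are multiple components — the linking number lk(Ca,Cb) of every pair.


V = q + q^3 - q^4
<D> = A^-7 - A^-3 - A^5 (w = +3)
1 component over 7 crossings, w = +3
9 Fox colorings among 3^7, |V(-1)| = 3: tricolorable
why: w = +3 shifts under R1 moves; the (-A^3)^(-3) factor cancels that in V


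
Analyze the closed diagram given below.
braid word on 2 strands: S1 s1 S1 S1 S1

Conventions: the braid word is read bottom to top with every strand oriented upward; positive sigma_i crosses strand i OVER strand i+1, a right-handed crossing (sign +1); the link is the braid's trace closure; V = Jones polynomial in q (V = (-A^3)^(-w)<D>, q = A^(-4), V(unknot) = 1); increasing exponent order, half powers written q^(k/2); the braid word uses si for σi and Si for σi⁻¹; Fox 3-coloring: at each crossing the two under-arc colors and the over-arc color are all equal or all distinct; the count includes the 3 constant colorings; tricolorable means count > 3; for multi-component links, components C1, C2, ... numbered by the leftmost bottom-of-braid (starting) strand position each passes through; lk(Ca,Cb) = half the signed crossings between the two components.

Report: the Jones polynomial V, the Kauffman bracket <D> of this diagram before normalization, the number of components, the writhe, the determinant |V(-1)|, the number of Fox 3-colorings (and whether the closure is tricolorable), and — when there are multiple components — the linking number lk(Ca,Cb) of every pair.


V(q) = -q^-4 + q^-3 + q^-1
bracket: -A^-5 - A^3 + A^7, w = -3
1 component, writhe -3, over 5 crossings
det 3, colorings 9 of 3^5 — tricolorable
observation: |V(-1)| = 3: so tricolorable, since 3 divides 3


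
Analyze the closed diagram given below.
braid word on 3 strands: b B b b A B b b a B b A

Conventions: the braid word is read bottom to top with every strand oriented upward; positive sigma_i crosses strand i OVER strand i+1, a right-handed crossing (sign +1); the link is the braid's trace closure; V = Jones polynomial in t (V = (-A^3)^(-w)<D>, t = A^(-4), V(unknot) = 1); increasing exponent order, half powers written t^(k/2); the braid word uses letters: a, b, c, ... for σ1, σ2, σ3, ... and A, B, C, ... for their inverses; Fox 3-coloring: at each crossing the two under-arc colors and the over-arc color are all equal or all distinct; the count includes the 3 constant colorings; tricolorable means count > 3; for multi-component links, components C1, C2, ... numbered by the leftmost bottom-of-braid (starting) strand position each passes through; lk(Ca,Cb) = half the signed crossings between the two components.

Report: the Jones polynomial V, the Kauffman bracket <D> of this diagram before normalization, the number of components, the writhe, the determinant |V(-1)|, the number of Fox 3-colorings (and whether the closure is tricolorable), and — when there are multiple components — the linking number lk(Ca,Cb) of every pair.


Jones polynomial: V(t) = t + t^3 - t^4
<D> = -A^-10 + A^-6 + A^2; writhe +2
components 1, writhe +2 (12 crossings)
3-colorings: 9 of 3^12, det 3 — tricolorable
note: the span of V is 3, forcing >= 3 crossings in any diagram


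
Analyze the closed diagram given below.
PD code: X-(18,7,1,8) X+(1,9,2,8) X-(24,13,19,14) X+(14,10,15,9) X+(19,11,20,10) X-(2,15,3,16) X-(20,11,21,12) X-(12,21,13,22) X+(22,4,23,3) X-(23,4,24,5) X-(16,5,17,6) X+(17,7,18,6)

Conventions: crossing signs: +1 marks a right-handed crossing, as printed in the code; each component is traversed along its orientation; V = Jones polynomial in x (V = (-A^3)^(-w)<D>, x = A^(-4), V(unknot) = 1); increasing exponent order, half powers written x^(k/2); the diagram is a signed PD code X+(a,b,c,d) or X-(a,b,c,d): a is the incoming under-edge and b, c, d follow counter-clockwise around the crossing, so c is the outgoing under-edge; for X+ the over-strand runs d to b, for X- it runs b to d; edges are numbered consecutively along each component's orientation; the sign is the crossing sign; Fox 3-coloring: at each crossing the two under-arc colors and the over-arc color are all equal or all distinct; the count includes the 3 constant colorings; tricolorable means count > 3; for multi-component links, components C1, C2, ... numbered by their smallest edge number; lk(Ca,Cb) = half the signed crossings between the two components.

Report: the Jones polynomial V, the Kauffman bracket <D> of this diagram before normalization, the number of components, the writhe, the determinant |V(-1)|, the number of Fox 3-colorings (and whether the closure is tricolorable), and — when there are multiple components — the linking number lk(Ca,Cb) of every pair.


Jones polynomial: V(x) = -x^(-5/2) - x^(-1/2)
<D> = -A^-4 - A^4; writhe -2
components 2, writhe -2 (12 crossings)
linking number lk(C1,C2) = -1
3-colorings: 3 of 3^12, det 2 — not tricolorable
note: the span of V is 2, within the link bound 12 + 2 - 1


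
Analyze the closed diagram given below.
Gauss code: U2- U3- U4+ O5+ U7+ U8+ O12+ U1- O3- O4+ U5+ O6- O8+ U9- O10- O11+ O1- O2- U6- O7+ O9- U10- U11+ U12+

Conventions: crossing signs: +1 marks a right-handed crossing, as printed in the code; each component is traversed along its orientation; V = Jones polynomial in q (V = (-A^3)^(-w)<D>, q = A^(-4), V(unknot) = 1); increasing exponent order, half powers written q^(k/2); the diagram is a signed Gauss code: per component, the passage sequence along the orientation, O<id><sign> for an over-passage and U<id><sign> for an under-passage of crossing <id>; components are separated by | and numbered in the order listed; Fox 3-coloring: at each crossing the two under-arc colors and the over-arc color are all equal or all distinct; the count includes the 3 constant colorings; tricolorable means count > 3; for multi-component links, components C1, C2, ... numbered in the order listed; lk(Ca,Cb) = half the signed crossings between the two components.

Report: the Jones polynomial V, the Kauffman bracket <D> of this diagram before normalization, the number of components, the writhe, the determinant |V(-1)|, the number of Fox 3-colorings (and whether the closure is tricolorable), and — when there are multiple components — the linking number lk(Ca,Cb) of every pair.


V = -q^-3 + q^-2 - q^-1 + 3 - q + q^2 - q^3
<D> = -A^-12 + A^-8 - A^-4 + 3 - A^4 + A^8 - A^12 (w = 0)
1 component over 12 crossings, w = 0
27 Fox colorings among 3^12, |V(-1)| = 9: tricolorable
why: w = 0 (over 12 crossings) is diagram-only; (-A^3)^(0) removes it from V


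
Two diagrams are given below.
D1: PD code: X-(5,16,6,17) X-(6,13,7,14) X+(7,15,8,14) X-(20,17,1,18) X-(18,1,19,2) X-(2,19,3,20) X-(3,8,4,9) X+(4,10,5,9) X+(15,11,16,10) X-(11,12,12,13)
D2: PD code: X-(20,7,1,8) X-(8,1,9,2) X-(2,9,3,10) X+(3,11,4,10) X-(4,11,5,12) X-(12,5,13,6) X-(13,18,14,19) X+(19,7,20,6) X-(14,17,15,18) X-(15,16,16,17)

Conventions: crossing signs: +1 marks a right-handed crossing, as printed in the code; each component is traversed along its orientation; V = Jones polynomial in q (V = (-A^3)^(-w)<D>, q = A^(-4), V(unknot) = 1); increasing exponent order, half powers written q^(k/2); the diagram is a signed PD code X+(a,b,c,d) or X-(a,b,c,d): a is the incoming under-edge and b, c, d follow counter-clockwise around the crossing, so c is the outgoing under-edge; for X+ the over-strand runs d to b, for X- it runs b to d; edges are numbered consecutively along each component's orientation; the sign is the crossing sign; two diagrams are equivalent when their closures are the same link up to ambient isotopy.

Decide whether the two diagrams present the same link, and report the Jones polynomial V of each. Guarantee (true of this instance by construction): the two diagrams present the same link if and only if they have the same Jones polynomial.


equivalent: yes
D1 (bracket A^-8 + 1 - A^4; 10 crossings at w = -4): V = -q^-4 + q^-3 + q^-1
V(D2) = -q^-4 + q^-3 + q^-1  (w -6, c 10, <D> = A^-14 + A^-6 - A^-2)
key observation: Reidemeister moves carry D1 (10 crossings) to D2 (10)


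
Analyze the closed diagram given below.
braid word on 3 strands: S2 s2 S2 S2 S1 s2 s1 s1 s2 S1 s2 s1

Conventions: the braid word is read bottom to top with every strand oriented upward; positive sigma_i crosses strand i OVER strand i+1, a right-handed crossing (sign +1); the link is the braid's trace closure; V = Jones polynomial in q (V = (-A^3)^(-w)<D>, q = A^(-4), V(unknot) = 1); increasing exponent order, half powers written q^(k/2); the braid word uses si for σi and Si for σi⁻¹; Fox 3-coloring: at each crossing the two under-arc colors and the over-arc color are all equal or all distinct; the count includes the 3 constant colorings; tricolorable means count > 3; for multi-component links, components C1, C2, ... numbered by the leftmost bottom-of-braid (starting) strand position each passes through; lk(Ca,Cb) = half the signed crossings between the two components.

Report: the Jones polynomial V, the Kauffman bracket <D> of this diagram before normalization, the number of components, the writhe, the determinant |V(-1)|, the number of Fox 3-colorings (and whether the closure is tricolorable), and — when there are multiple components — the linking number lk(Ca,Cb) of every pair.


V = -q^-1 + 2 - q + 2q^2 - q^3 + q^4 - q^5
<D> = -A^-14 + A^-10 - A^-6 + 2A^-2 - A^2 + 2A^6 - A^10 (w = +2)
1 component over 12 crossings, w = +2
9 Fox colorings among 3^12, |V(-1)| = 9: tricolorable
why: det 9 = |V(-1)|; divisible by 3, so tricolorable
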